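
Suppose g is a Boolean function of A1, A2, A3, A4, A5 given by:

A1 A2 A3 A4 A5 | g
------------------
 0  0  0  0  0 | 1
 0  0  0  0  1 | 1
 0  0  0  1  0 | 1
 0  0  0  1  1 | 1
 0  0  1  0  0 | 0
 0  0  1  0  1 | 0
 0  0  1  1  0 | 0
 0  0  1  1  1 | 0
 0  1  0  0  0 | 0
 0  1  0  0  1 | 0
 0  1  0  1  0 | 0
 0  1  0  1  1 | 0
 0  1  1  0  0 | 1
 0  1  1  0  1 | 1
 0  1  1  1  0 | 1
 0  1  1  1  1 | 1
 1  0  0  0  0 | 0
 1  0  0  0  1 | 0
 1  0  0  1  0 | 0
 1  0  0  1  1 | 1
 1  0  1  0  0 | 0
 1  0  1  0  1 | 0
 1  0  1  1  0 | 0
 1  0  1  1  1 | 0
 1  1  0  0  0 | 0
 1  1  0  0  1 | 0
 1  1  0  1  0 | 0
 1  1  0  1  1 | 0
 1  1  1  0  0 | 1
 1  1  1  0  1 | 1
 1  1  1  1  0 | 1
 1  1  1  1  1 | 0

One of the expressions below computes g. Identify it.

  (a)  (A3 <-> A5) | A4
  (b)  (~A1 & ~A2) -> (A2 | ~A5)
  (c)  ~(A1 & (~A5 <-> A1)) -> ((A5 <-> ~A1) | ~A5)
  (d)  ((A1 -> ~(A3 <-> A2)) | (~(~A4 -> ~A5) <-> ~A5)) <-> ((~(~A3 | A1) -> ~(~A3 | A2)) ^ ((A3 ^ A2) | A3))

(a): at (0,0,0,0,1) it gives 0, but g = 1 — eliminated.
(b): at (0,0,0,0,1) it gives 0, but g = 1 — eliminated.
(c): at (0,0,1,0,0) it gives 1, but g = 0 — eliminated.
Only (d) survives; checking it on all 32 rows confirms it matches g.

d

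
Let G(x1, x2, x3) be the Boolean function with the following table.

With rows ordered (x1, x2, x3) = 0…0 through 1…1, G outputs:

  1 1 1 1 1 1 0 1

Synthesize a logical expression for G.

Only row (1,1,0) gives 0. So G is 1 everywhere except there — the complement of the minterm x1·x2·¬x3.

G(x1, x2, x3) = ~((x1 & x2) & ~x3)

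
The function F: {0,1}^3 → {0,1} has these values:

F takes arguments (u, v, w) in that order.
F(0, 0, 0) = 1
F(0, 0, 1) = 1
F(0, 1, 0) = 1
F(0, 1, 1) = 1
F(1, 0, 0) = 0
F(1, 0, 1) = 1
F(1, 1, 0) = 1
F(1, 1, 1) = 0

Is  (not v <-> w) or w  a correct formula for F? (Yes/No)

Test each input against both F and the formula:
  u=0, v=0, w=0: formula gives 0, but F = 1 ✗
Since they disagree at (0,0,0), the expression is not a correct formula for F.

No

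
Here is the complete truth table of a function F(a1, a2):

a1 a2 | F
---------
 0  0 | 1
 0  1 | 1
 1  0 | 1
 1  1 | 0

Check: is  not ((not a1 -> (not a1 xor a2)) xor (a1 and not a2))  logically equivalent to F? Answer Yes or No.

Evaluate not ((not a1 -> (not a1 xor a2)) xor (a1 and not a2)) on each row and compare to F:
  a1=0, a2=0: formula gives 0, but F = 1 ✗
Since they disagree at (0,0), the expression is not a correct formula for F.

No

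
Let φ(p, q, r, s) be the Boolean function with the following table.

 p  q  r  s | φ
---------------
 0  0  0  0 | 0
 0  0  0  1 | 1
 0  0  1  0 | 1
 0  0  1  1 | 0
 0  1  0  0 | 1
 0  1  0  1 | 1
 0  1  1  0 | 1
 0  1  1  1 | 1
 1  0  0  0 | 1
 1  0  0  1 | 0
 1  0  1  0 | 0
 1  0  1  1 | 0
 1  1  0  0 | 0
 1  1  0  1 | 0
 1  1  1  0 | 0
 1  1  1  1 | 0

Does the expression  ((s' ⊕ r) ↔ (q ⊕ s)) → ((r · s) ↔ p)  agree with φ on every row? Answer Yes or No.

Evaluate ((s' ⊕ r) ↔ (q ⊕ s)) → ((r · s) ↔ p) on each row and compare to φ:
  p=0, q=0, r=0, s=0: formula gives 1, but φ = 0 ✗
A single disagreement suffices: at (0,0,0,0) they differ, so the formula does not compute φ.

No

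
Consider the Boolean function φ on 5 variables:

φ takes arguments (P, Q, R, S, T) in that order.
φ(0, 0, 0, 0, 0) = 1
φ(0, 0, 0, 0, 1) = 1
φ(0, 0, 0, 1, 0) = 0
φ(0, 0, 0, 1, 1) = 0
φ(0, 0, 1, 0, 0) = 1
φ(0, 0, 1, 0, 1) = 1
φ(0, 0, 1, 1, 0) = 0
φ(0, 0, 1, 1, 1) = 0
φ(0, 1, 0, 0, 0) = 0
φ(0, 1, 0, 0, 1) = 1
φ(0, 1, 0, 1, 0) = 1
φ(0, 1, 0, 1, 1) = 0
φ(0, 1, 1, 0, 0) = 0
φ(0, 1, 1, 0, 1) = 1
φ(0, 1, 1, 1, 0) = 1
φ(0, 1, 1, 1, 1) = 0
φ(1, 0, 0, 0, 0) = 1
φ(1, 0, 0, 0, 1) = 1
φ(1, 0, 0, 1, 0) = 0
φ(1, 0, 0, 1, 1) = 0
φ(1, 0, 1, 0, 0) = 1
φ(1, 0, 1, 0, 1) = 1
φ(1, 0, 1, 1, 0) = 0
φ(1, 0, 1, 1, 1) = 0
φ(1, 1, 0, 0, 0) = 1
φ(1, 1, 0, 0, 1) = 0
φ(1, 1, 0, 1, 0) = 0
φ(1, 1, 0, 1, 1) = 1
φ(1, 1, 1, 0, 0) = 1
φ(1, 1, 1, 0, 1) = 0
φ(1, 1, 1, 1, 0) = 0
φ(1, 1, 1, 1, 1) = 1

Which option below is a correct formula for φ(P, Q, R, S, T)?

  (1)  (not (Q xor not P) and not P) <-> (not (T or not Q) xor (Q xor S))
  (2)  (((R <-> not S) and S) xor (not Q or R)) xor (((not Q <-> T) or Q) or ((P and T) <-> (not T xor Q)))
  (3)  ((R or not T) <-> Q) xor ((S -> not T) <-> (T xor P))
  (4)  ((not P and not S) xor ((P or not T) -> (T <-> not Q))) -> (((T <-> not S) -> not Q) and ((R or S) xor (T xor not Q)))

(2): at (0,0,0,0,1) it gives 0, but φ = 1 — eliminated.
(3): at (0,0,0,0,0) it gives 0, but φ = 1 — eliminated.
(4): at (0,0,0,1,0) it gives 1, but φ = 0 — eliminated.
Only (1) survives; checking it on all 32 rows confirms it matches φ.

1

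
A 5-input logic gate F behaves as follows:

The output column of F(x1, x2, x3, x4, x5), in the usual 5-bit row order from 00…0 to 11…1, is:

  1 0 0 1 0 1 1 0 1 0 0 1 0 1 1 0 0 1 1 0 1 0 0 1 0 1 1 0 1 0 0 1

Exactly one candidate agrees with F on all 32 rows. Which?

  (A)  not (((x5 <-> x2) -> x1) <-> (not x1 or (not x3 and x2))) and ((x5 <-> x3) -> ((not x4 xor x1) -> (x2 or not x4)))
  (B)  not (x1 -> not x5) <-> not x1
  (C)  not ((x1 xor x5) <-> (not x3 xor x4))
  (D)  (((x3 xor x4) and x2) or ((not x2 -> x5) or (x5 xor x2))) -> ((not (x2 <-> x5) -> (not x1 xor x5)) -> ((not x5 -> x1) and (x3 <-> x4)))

C

(A): at (0,0,0,1,0) it gives 1, but F = 0 — eliminated.
(B): at (0,0,0,0,0) it gives 0, but F = 1 — eliminated.
(D): at (0,0,0,0,1) it gives 1, but F = 0 — eliminated.
(C) is the remaining candidate, and it agrees with F on all 32 inputs.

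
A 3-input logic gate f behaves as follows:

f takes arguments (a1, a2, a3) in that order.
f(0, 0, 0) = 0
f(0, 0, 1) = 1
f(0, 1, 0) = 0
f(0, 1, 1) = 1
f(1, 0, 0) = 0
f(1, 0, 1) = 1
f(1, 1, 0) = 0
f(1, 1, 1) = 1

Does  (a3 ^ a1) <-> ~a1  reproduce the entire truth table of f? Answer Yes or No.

Yes

Test each input against both f and the formula:
  a1=0, a2=0, a3=0: formula gives 0, f = 0 ✓
  a1=0, a2=0, a3=1: formula gives 1, f = 1 ✓
  a1=0, a2=1, a3=0: formula gives 0, f = 0 ✓
  a1=0, a2=1, a3=1: formula gives 1, f = 1 ✓
  a1=1, a2=0, a3=0: formula gives 0, f = 0 ✓
  … (the remaining 3 rows also agree.)
No disagreement on any input; they are logically equivalent.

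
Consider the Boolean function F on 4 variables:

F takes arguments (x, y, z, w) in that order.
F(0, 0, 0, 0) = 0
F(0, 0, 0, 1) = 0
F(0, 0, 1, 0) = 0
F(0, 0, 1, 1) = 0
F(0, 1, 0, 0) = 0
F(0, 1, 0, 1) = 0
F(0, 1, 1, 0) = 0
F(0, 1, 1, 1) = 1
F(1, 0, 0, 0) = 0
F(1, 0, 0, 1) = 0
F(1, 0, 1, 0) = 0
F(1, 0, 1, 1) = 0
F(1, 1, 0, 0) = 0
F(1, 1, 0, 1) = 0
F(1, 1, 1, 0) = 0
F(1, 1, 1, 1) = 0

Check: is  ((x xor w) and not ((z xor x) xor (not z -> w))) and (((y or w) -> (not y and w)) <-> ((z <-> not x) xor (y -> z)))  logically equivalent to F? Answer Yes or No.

Check the formula against F row by row:
  x=0, y=0, z=0, w=0: formula gives 0, F = 0 ✓
  x=0, y=0, z=0, w=1: formula gives 0, F = 0 ✓
  x=0, y=0, z=1, w=0: formula gives 0, F = 0 ✓
  x=0, y=0, z=1, w=1: formula gives 0, F = 0 ✓
  …and likewise for the remaining 12 rows.
No disagreement on any input; they are logically equivalent.

Yes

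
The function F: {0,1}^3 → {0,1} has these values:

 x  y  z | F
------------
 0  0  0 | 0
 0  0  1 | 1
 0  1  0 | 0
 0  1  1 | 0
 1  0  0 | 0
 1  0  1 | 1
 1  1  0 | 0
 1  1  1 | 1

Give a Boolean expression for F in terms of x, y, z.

F(x, y, z) = (((NOT x AND NOT y) AND z) OR ((x AND NOT y) AND z)) OR ((x AND y) AND z)

Collect the rows where F=1 — (0,0,1), (1,0,1), (1,1,1) — and write one minterm per row: ¬x·¬y·z, x·¬y·z, x·y·z. Their union (logical OR) reproduces the table exactly.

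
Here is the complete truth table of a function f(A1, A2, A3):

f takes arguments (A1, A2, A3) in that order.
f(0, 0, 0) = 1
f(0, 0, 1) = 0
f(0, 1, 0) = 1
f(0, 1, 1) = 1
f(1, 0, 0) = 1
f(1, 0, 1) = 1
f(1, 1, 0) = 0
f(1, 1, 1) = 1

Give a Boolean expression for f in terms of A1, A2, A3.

f(A1, A2, A3) = not (((not A1 and not A2) and A3) or ((A1 and A2) and not A3))

The 0-rows are (0,0,1), (1,1,0). Take each as a conjunction (¬A1·¬A2·A3, A1·A2·¬A3), form their disjunction, and complement — that gives a formula that is 1 everywhere f is.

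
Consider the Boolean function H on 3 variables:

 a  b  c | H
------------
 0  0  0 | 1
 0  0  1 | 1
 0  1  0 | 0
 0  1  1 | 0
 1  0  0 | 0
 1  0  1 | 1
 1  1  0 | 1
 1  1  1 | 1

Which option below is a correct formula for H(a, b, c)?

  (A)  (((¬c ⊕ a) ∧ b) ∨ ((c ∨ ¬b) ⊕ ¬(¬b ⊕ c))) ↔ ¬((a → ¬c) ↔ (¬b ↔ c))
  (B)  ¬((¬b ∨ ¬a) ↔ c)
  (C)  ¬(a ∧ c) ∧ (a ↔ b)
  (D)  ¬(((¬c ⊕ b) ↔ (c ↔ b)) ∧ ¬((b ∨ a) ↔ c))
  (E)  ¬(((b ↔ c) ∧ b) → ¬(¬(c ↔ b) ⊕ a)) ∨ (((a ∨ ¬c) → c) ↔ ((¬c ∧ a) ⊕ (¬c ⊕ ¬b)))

E

(A) fails at (0,1,1): the formula yields 1, H is 0.
(B) fails at (0,0,1): the formula yields 0, H is 1.
(C) fails at (1,0,1): the formula yields 0, H is 1.
(D) fails at (0,0,1): the formula yields 0, H is 1.
Only (E) survives; checking it on all 8 rows confirms it matches H.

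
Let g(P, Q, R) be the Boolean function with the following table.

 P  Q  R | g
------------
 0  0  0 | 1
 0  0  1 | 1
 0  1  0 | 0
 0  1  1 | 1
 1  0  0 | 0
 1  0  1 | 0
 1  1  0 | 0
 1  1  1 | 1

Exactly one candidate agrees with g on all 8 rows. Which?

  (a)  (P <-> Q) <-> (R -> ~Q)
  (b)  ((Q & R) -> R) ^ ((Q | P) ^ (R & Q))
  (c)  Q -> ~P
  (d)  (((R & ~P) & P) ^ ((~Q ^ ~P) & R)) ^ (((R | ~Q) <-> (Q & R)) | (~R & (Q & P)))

(a) disagrees with g on (1,1,0) (formula → 1, table → 0); rule it out.
(c) disagrees with g on (0,1,0) (formula → 1, table → 0); rule it out.
(d) disagrees with g on (0,0,0) (formula → 0, table → 1); rule it out.
Only (b) survives; checking it on all 8 rows confirms it matches g.

b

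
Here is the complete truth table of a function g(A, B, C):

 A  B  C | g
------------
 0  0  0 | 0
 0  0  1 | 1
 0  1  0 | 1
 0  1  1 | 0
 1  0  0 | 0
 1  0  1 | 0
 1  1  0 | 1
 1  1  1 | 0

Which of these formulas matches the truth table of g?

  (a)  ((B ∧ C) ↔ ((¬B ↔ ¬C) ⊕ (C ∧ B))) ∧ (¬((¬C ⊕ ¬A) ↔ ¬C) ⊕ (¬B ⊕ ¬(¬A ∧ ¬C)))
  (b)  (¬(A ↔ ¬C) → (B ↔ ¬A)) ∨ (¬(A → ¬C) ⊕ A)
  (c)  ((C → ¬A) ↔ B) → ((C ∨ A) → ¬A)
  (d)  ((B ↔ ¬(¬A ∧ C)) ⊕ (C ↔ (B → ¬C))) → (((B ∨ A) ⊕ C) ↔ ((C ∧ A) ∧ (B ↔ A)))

(b) fails at (0,1,1): the formula yields 1, g is 0.
(c) fails at (0,0,0): the formula yields 1, g is 0.
(d) fails at (0,0,0): the formula yields 1, g is 0.
(a) is the remaining candidate, and it agrees with g on all 8 inputs.

a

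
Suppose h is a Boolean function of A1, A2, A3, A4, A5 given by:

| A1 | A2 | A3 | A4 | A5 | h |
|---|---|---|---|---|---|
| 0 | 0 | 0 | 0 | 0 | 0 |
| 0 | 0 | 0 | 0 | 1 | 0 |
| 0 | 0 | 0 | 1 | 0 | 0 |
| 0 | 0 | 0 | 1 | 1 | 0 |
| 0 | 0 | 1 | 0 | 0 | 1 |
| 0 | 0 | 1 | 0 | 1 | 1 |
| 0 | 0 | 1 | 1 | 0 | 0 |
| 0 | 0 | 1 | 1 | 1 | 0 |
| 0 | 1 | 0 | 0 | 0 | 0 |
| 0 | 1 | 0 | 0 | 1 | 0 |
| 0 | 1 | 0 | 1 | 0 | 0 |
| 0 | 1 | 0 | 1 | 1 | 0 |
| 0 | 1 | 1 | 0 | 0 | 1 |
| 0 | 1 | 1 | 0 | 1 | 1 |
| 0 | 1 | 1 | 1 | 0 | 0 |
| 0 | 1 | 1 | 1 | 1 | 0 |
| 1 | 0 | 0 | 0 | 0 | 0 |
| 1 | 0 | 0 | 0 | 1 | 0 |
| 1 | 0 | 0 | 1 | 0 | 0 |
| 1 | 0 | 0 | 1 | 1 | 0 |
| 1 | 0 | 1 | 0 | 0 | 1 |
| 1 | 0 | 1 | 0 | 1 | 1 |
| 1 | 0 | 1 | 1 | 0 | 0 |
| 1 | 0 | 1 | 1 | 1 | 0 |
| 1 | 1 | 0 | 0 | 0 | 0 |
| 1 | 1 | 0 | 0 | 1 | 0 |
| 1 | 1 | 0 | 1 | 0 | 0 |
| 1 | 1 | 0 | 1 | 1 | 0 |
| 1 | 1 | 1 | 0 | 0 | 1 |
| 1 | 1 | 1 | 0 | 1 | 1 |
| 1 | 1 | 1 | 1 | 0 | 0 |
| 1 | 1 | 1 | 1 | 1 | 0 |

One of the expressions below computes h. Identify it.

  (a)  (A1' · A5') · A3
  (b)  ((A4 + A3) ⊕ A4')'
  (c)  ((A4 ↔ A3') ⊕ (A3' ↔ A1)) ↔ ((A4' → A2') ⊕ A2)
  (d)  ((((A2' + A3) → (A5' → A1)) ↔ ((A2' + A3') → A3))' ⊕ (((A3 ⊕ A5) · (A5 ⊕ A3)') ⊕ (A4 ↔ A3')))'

(a) fails at (0,0,1,0,1): the formula yields 0, h is 1.
(c) fails at (0,0,0,1,0): the formula yields 1, h is 0.
(d) fails at (0,0,0,0,0): the formula yields 1, h is 0.
Only (b) survives; checking it on all 32 rows confirms it matches h.

b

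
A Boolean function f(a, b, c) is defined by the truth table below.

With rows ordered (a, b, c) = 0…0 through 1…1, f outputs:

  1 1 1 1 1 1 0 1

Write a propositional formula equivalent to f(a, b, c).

f(a, b, c) = ¬((a ∧ b) ∧ ¬c)

Only row (1,1,0) gives 0. So f is 1 everywhere except there — the complement of the minterm a·b·¬c.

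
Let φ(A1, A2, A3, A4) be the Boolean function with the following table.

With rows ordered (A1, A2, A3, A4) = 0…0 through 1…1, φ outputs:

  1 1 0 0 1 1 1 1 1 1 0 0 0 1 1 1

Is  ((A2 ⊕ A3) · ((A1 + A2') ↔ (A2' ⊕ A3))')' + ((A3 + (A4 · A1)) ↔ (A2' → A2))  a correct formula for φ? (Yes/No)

Yes

Evaluate ((A2 ⊕ A3) · ((A1 + A2') ↔ (A2' ⊕ A3))')' + ((A3 + (A4 · A1)) ↔ (A2' → A2)) on each row and compare to φ:
  A1=0, A2=0, A3=0, A4=0: formula gives 1, φ = 1 ✓
  A1=0, A2=0, A3=0, A4=1: formula gives 1, φ = 1 ✓
  A1=0, A2=0, A3=1, A4=0: formula gives 0, φ = 0 ✓
  A1=0, A2=0, A3=1, A4=1: formula gives 0, φ = 0 ✓
  … (the remaining 12 rows also agree.)
All 16 rows match — the expression computes φ exactly.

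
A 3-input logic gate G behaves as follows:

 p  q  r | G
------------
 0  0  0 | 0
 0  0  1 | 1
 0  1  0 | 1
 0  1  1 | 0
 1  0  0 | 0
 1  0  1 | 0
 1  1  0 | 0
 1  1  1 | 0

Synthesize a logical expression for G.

G=1 on 2 inputs: (0,0,1), (0,1,0). Reading each as a conjunction of literals (¬p·¬q·r, ¬p·q·¬r) and taking the OR gives the canonical DNF.

G(p, q, r) = ((not p and not q) and r) or ((not p and q) and not r)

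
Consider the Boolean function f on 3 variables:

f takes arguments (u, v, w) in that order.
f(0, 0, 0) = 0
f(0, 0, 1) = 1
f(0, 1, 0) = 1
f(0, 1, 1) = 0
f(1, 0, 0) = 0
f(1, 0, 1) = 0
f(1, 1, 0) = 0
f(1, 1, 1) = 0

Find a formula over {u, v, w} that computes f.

The 1-rows are (0,0,1), (0,1,0). Each contributes one minterm — ¬u·¬v·w; ¬u·v·¬w — and their disjunction is a sum-of-products form of f.

f(u, v, w) = ((u' · v') · w) + ((u' · v) · w')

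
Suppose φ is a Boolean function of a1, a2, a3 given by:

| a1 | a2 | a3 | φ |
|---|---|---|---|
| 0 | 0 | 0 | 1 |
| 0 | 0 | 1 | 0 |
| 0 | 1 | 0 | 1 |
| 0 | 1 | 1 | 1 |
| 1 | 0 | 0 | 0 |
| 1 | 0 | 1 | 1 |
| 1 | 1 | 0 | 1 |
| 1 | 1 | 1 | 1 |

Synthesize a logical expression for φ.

The 0-rows are (0,0,1), (1,0,0). Take each as a conjunction (¬a1·¬a2·a3, a1·¬a2·¬a3), form their disjunction, and complement — that gives a formula that is 1 everywhere φ is.

φ(a1, a2, a3) = ~(((~a1 & ~a2) & a3) | ((a1 & ~a2) & ~a3))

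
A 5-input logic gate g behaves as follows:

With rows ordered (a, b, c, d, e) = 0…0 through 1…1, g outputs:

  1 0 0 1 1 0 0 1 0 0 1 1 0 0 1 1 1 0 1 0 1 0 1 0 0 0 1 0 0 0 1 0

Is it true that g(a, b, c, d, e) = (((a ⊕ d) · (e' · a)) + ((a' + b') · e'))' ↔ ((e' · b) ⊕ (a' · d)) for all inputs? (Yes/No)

Check the formula against g row by row:
  a=0, b=0, c=0, d=0, e=0: formula gives 1, g = 1 ✓
  a=0, b=0, c=0, d=0, e=1: formula gives 0, g = 0 ✓
  a=0, b=0, c=0, d=1, e=0: formula gives 0, g = 0 ✓
  a=0, b=0, c=0, d=1, e=1: formula gives 1, g = 1 ✓
  … (the remaining 28 rows also agree.)
No disagreement on any input; they are logically equivalent.

Yes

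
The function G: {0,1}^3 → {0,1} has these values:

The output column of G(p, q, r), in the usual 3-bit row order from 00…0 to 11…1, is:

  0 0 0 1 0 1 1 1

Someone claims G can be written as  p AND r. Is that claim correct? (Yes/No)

No

Check the formula against G row by row:
  p=0, q=0, r=0: formula gives 0, G = 0 ✓
  p=0, q=0, r=1: formula gives 0, G = 0 ✓
  p=0, q=1, r=0: formula gives 0, G = 0 ✓
  p=0, q=1, r=1: formula gives 0, but G = 1 ✗
Since they disagree at (0,1,1), the expression is not a correct formula for G.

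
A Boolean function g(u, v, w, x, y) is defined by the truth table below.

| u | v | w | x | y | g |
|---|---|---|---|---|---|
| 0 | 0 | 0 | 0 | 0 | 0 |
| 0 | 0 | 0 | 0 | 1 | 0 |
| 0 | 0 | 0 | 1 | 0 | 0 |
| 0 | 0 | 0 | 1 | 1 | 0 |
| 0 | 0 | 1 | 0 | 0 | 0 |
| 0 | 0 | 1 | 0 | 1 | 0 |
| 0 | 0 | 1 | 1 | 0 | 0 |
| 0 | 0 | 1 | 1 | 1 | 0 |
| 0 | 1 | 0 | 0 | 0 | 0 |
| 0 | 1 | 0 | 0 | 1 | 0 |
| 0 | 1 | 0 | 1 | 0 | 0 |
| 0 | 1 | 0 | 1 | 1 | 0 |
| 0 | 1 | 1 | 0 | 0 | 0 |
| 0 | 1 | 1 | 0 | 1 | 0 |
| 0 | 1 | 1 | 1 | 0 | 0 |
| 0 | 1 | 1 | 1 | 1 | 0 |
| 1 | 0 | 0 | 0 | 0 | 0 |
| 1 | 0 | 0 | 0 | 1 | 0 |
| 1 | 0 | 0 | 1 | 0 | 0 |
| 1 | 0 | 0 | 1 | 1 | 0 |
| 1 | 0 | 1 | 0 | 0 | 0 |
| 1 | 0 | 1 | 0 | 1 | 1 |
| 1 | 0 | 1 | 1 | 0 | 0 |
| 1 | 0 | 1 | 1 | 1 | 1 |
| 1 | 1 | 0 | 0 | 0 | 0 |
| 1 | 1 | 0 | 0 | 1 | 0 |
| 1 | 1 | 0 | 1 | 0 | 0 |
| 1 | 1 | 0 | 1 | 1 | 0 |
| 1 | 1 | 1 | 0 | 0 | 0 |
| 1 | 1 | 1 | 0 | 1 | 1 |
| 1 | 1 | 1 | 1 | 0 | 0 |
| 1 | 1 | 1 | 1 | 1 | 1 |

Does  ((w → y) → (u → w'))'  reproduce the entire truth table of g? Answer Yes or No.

Yes

Check the formula against g row by row:
  u=0, v=0, w=0, x=0, y=0: formula gives 0, g = 0 ✓
  u=0, v=0, w=0, x=0, y=1: formula gives 0, g = 0 ✓
  u=0, v=0, w=0, x=1, y=0: formula gives 0, g = 0 ✓
  u=0, v=0, w=0, x=1, y=1: formula gives 0, g = 0 ✓
  … (the remaining 28 rows also agree.)
All 32 rows match — the expression computes g exactly.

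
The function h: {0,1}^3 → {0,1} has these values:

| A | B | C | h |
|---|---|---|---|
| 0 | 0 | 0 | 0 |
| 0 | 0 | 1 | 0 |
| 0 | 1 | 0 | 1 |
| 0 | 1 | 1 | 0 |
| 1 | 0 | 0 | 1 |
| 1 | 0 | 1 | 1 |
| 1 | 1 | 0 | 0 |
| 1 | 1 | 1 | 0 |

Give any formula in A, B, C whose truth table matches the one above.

Collect the rows where h=1 — (0,1,0), (1,0,0), (1,0,1) — and write one minterm per row: ¬A·B·¬C, A·¬B·¬C, A·¬B·C. Their union (logical OR) reproduces the table exactly.

h(A, B, C) = (((A' · B) · C') + ((A · B') · C')) + ((A · B') · C)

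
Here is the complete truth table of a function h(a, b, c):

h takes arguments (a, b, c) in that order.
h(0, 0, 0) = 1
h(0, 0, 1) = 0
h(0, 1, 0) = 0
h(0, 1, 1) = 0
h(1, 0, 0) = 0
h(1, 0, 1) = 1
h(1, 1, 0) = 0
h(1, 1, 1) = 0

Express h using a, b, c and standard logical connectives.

h=1 on 2 inputs: (0,0,0), (1,0,1). Reading each as a conjunction of literals (¬a·¬b·¬c, a·¬b·c) and taking the OR gives the canonical DNF.

h(a, b, c) = ((~a & ~b) & ~c) | ((a & ~b) & c)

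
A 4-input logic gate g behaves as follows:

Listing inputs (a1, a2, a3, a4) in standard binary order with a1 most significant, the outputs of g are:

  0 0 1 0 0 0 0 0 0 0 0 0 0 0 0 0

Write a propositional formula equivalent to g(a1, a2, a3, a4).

g(a1, a2, a3, a4) = ((NOT a1 AND NOT a2) AND a3) AND NOT a4

Only row (0,0,1,0) gives 1. That row's minterm ¬a1·¬a2·a3·¬a4 is g directly.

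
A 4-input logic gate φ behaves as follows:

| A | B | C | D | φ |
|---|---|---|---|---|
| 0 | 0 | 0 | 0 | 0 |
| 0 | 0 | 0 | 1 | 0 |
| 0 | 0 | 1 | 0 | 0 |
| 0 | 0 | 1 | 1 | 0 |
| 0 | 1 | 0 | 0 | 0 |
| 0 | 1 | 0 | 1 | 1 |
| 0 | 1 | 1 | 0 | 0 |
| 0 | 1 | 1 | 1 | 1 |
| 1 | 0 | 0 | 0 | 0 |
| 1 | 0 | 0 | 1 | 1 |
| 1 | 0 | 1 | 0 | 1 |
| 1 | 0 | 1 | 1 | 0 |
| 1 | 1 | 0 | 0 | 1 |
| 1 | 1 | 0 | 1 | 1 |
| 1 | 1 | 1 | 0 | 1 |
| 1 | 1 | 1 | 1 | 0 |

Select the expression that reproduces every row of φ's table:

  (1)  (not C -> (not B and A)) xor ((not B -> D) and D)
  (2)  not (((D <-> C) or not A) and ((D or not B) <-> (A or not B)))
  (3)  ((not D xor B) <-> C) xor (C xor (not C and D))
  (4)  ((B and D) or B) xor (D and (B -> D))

(1): at (0,0,0,1) it gives 1, but φ = 0 — eliminated.
(3): at (0,0,1,1) it gives 1, but φ = 0 — eliminated.
(4): at (0,0,0,1) it gives 1, but φ = 0 — eliminated.
(2) is the remaining candidate, and it agrees with φ on all 16 inputs.

2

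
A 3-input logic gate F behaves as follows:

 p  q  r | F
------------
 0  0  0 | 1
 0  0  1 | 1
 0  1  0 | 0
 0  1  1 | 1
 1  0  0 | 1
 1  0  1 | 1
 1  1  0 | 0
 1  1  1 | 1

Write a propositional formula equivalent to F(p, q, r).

F is 0 on only 2 rows — (0,1,0), (1,1,0). Writing each as a minterm (¬p·q·¬r, p·q·¬r) and OR-ing them characterizes exactly where F=0, so F is the negation of that disjunction.

F(p, q, r) = NOT (((NOT p AND q) AND NOT r) OR ((p AND q) AND NOT r))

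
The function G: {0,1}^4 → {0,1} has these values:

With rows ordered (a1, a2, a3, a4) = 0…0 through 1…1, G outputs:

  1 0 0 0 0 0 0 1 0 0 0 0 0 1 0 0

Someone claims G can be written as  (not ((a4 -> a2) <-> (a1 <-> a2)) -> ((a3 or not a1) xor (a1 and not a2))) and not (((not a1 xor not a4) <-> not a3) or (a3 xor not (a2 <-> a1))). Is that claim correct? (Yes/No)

Test each input against both G and the formula:
  a1=0, a2=0, a3=0, a4=0: formula gives 1, G = 1 ✓
  a1=0, a2=0, a3=0, a4=1: formula gives 0, G = 0 ✓
  a1=0, a2=0, a3=1, a4=0: formula gives 0, G = 0 ✓
  a1=0, a2=0, a3=1, a4=1: formula gives 0, G = 0 ✓
  …and likewise for the remaining 12 rows.
Every row agrees, so the formula is equivalent.

Yes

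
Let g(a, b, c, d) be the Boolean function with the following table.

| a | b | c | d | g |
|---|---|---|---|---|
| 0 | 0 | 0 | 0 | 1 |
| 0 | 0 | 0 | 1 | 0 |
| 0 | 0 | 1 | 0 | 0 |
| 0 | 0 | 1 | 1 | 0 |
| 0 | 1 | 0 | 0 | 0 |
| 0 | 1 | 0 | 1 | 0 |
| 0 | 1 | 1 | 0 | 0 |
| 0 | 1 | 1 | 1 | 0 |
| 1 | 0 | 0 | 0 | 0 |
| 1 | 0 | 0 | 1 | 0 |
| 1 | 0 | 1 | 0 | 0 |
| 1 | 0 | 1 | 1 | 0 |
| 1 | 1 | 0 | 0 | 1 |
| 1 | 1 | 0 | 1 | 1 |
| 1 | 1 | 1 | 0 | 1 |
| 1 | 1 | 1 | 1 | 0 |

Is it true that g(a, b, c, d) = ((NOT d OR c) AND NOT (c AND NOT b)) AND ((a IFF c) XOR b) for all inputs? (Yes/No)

No

Check the formula against g row by row:
  a=0, b=0, c=0, d=0: formula gives 1, g = 1 ✓
  a=0, b=0, c=0, d=1: formula gives 0, g = 0 ✓
  a=0, b=0, c=1, d=0: formula gives 0, g = 0 ✓
  a=0, b=0, c=1, d=1: formula gives 0, g = 0 ✓
  …
  a=0, b=1, c=1, d=0: formula gives 1, but g = 0 ✗
A single disagreement suffices: at (0,1,1,0) they differ, so the formula does not compute g.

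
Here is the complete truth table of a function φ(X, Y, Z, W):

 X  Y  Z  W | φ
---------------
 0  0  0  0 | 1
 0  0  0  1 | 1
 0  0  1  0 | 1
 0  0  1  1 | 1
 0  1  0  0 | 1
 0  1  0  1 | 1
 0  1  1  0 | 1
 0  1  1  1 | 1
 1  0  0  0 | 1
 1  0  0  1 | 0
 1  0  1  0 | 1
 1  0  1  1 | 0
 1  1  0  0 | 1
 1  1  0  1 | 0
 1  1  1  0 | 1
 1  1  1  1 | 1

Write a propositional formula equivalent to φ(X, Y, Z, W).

There are just 3 zero rows: (1,0,0,1), (1,0,1,1), (1,1,0,1). Their minterms are X·¬Y·¬Z·W, X·¬Y·Z·W, X·Y·¬Z·W; the OR of those covers precisely the 0-outputs, and negating it yields φ.

φ(X, Y, Z, W) = ¬(((((X ∧ ¬Y) ∧ ¬Z) ∧ W) ∨ (((X ∧ ¬Y) ∧ Z) ∧ W)) ∨ (((X ∧ Y) ∧ ¬Z) ∧ W))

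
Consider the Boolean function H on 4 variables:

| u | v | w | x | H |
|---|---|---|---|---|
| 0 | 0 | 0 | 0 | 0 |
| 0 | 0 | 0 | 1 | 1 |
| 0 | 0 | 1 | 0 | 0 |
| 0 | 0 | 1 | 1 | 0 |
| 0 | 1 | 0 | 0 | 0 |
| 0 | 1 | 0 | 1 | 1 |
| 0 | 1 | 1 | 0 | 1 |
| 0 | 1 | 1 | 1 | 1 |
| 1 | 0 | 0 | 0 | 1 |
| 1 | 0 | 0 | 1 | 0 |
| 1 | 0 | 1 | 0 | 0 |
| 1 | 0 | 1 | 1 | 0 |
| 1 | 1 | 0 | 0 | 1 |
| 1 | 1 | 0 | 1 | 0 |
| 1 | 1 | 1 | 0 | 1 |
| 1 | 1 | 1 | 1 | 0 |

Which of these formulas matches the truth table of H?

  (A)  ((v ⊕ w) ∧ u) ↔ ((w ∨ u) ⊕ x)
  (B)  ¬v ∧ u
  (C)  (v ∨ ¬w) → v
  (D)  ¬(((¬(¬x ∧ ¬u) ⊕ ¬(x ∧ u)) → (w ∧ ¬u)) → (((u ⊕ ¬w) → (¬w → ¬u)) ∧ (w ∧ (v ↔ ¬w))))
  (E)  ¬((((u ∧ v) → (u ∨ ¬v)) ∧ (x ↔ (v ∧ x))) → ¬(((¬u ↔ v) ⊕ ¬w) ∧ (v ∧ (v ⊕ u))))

(A) fails at (0,0,0,0): the formula yields 1, H is 0.
(B) fails at (0,0,0,1): the formula yields 0, H is 1.
(C) fails at (0,0,0,1): the formula yields 0, H is 1.
(E) fails at (0,0,0,1): the formula yields 0, H is 1.
Only (D) survives; checking it on all 16 rows confirms it matches H.

D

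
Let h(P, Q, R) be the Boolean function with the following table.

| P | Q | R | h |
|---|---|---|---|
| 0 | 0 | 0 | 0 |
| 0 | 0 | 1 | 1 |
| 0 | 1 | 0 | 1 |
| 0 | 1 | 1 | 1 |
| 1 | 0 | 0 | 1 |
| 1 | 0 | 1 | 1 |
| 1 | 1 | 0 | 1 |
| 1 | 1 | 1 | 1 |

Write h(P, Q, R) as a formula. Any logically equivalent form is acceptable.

h(P, Q, R) = (P OR Q) OR R

The output is 1 whenever at least one input is 1 — the OR of all inputs.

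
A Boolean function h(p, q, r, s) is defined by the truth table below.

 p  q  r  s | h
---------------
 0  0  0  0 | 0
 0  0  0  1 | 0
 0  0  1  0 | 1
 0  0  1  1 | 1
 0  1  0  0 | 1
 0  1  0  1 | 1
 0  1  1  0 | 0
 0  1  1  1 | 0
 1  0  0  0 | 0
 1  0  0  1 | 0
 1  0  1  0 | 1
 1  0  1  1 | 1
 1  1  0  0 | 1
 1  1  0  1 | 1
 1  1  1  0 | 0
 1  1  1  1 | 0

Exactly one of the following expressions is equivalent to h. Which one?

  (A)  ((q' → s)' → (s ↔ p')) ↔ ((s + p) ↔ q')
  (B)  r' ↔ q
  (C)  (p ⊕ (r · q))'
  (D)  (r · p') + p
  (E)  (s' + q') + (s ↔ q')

B

(A): at (0,0,0,0) it gives 1, but h = 0 — eliminated.
(C): at (0,0,0,0) it gives 1, but h = 0 — eliminated.
(D): at (0,1,0,0) it gives 0, but h = 1 — eliminated.
(E): at (0,0,0,0) it gives 1, but h = 0 — eliminated.
(B) is the remaining candidate, and it agrees with h on all 16 inputs.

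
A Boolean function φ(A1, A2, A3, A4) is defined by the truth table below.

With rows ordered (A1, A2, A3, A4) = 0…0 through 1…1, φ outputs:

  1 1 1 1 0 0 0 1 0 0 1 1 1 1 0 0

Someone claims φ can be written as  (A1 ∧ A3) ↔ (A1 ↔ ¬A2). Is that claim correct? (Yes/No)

Check the formula against φ row by row:
  A1=0, A2=0, A3=0, A4=0: formula gives 1, φ = 1 ✓
  A1=0, A2=0, A3=0, A4=1: formula gives 1, φ = 1 ✓
  A1=0, A2=0, A3=1, A4=0: formula gives 1, φ = 1 ✓
  A1=0, A2=0, A3=1, A4=1: formula gives 1, φ = 1 ✓
  …
  A1=0, A2=1, A3=1, A4=1: formula gives 0, but φ = 1 ✗
A single disagreement suffices: at (0,1,1,1) they differ, so the formula does not compute φ.

No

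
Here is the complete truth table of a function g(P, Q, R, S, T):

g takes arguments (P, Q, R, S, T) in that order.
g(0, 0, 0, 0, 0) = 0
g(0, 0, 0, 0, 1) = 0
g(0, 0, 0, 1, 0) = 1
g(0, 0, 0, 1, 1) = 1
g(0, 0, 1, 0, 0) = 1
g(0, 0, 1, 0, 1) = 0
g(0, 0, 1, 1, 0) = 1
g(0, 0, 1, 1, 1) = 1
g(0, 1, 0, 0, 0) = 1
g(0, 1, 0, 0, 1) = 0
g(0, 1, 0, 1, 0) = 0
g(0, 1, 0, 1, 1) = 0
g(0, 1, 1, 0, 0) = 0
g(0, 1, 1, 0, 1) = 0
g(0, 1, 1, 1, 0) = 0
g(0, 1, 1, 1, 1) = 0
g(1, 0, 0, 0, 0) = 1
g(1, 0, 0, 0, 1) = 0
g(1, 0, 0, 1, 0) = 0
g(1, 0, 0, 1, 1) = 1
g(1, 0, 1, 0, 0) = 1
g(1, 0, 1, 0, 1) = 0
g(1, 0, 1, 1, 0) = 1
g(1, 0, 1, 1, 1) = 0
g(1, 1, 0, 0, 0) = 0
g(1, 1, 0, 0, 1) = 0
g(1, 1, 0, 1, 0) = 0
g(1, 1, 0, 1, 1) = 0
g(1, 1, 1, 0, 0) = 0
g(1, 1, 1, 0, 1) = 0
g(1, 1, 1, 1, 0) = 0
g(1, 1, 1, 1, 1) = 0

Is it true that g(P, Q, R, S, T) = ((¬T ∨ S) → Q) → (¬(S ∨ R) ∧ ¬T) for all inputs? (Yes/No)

Check the formula against g row by row:
  P=0, Q=0, R=0, S=0, T=0: formula gives 1, but g = 0 ✗
Row (0,0,0,0,0) is a counterexample, so the formula is not equivalent to g.

No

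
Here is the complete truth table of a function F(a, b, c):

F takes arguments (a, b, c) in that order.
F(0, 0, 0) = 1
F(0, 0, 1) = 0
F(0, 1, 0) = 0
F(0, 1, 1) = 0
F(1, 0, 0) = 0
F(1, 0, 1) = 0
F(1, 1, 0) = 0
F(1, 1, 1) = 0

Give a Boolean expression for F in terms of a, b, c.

The output is 1 only when every input is 0 — NOR of all inputs.

F(a, b, c) = NOT ((a OR b) OR c)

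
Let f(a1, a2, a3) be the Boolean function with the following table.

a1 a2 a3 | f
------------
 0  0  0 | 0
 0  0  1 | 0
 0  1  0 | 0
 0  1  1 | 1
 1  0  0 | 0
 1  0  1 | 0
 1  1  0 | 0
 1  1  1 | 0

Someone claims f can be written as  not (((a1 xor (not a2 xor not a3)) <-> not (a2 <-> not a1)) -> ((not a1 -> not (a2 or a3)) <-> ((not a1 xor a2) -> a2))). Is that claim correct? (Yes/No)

Evaluate not (((a1 xor (not a2 xor not a3)) <-> not (a2 <-> not a1)) -> ((not a1 -> not (a2 or a3)) <-> ((not a1 xor a2) -> a2))) on each row and compare to f:
  a1=0, a2=0, a3=0: formula gives 0, f = 0 ✓
  a1=0, a2=0, a3=1: formula gives 0, f = 0 ✓
  a1=0, a2=1, a3=0: formula gives 0, f = 0 ✓
  a1=0, a2=1, a3=1: formula gives 1, f = 1 ✓
  a1=1, a2=0, a3=0: formula gives 0, f = 0 ✓
  … (the remaining 3 rows also agree.)
Every row agrees, so the formula is equivalent.

Yes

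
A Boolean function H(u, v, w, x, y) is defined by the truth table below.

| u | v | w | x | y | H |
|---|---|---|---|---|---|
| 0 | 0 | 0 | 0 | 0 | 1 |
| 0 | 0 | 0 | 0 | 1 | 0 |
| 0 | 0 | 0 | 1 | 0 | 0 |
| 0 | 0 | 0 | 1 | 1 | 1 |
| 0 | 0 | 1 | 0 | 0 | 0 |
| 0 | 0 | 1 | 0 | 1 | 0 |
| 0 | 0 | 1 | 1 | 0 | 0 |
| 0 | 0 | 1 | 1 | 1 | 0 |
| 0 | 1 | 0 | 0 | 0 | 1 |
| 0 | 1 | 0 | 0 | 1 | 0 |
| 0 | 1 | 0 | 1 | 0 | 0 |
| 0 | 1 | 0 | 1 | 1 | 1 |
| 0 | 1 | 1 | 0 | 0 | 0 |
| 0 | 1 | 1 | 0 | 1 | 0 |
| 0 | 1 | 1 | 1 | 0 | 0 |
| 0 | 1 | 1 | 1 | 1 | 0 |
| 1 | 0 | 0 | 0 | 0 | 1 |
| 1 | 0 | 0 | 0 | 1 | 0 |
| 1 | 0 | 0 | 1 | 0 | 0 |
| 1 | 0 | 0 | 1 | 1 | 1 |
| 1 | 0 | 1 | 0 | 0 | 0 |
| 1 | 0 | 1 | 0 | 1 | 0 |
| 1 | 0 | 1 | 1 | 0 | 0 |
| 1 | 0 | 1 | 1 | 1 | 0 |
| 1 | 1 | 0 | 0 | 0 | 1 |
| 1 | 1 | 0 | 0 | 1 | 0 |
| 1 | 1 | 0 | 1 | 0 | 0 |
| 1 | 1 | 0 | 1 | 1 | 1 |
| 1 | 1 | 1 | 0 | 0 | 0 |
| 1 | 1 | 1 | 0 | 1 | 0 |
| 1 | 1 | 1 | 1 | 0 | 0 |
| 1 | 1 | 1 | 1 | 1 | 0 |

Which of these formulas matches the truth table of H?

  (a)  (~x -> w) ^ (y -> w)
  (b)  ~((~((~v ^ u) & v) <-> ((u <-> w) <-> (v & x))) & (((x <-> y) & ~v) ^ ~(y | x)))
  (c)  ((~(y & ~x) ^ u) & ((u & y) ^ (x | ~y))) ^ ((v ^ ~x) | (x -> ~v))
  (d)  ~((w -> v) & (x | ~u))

a

(b): at (0,0,0,0,1) it gives 1, but H = 0 — eliminated.
(c): at (0,0,0,0,0) it gives 0, but H = 1 — eliminated.
(d): at (0,0,0,0,0) it gives 0, but H = 1 — eliminated.
That leaves (a). Evaluating it on every row reproduces the table of H exactly.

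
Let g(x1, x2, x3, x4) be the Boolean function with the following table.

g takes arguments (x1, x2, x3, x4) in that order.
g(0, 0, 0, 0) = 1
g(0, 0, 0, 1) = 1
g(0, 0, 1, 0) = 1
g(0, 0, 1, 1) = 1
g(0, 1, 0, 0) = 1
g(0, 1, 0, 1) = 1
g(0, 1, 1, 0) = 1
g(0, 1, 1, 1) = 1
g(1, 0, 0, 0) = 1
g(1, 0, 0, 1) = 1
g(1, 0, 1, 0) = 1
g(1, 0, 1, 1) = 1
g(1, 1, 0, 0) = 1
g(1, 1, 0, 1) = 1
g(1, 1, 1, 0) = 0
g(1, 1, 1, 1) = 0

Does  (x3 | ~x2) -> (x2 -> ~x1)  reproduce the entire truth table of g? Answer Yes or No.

Yes

Check the formula against g row by row:
  x1=0, x2=0, x3=0, x4=0: formula gives 1, g = 1 ✓
  x1=0, x2=0, x3=0, x4=1: formula gives 1, g = 1 ✓
  x1=0, x2=0, x3=1, x4=0: formula gives 1, g = 1 ✓
  x1=0, x2=0, x3=1, x4=1: formula gives 1, g = 1 ✓
  … (the remaining 12 rows also agree.)
No disagreement on any input; they are logically equivalent.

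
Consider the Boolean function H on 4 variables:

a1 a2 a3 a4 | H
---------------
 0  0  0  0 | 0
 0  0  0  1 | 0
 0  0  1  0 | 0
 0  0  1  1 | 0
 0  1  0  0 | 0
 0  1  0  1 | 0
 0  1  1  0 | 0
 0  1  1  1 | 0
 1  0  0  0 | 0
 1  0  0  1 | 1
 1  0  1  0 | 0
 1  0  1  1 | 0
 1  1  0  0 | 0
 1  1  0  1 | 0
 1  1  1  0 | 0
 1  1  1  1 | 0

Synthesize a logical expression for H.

H(a1, a2, a3, a4) = ((a1 and not a2) and not a3) and a4

H is 1 on exactly one input, (1,0,0,1), whose minterm is a1·¬a2·¬a3·a4. So H is just that conjunction.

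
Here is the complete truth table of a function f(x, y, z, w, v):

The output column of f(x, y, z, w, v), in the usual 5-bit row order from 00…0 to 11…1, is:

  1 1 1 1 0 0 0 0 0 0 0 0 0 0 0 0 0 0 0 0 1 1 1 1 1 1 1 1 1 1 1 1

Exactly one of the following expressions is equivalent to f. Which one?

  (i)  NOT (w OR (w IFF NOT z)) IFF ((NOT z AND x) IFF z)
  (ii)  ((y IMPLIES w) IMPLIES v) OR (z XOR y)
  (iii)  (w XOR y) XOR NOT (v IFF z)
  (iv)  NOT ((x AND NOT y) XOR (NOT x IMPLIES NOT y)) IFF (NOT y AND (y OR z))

iv

(i) disagrees with f on (0,0,0,1,0) (formula → 0, table → 1); rule it out.
(ii) disagrees with f on (0,0,0,0,0) (formula → 0, table → 1); rule it out.
(iii) disagrees with f on (0,0,0,0,0) (formula → 0, table → 1); rule it out.
Only (iv) survives; checking it on all 32 rows confirms it matches f.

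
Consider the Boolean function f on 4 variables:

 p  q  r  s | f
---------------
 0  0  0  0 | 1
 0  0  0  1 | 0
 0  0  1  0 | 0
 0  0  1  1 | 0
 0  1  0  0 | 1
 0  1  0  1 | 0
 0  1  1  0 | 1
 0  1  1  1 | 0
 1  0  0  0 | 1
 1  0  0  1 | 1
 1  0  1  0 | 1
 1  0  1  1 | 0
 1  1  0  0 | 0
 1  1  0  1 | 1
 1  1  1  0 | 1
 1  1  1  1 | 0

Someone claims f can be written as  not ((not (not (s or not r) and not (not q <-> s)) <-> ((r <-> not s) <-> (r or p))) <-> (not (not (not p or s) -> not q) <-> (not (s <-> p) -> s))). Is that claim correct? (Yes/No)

Yes

Evaluate not ((not (not (s or not r) and not (not q <-> s)) <-> ((r <-> not s) <-> (r or p))) <-> (not (not (not p or s) -> not q) <-> (not (s <-> p) -> s))) on each row and compare to f:
  p=0, q=0, r=0, s=0: formula gives 1, f = 1 ✓
  p=0, q=0, r=0, s=1: formula gives 0, f = 0 ✓
  p=0, q=0, r=1, s=0: formula gives 0, f = 0 ✓
  p=0, q=0, r=1, s=1: formula gives 0, f = 0 ✓
  … (the remaining 12 rows also agree.)
All 16 rows match — the expression computes f exactly.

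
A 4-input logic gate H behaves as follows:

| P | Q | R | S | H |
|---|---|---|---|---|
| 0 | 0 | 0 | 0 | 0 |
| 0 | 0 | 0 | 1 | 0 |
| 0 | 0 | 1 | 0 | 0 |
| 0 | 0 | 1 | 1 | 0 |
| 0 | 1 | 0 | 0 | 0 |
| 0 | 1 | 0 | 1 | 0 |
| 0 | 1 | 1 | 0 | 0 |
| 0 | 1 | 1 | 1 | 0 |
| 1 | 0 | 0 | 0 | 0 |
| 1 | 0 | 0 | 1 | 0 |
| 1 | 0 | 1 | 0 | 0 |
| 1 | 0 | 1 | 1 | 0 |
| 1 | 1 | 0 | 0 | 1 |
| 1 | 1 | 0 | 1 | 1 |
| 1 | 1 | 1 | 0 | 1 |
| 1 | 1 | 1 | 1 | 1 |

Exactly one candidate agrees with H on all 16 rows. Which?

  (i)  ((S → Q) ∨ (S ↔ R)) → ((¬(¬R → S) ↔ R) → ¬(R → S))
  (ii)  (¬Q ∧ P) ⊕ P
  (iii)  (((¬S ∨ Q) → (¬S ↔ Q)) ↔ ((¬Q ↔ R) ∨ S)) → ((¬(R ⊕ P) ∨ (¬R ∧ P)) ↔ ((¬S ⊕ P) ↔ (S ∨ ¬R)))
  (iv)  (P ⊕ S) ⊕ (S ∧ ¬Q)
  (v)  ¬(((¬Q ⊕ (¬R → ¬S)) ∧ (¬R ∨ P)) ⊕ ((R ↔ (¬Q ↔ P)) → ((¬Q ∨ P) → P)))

(i) disagrees with H on (0,0,0,0) (formula → 1, table → 0); rule it out.
(iii) disagrees with H on (0,0,0,0) (formula → 1, table → 0); rule it out.
(iv) disagrees with H on (0,1,0,1) (formula → 1, table → 0); rule it out.
(v) disagrees with H on (0,0,0,0) (formula → 1, table → 0); rule it out.
(ii) is the remaining candidate, and it agrees with H on all 16 inputs.

ii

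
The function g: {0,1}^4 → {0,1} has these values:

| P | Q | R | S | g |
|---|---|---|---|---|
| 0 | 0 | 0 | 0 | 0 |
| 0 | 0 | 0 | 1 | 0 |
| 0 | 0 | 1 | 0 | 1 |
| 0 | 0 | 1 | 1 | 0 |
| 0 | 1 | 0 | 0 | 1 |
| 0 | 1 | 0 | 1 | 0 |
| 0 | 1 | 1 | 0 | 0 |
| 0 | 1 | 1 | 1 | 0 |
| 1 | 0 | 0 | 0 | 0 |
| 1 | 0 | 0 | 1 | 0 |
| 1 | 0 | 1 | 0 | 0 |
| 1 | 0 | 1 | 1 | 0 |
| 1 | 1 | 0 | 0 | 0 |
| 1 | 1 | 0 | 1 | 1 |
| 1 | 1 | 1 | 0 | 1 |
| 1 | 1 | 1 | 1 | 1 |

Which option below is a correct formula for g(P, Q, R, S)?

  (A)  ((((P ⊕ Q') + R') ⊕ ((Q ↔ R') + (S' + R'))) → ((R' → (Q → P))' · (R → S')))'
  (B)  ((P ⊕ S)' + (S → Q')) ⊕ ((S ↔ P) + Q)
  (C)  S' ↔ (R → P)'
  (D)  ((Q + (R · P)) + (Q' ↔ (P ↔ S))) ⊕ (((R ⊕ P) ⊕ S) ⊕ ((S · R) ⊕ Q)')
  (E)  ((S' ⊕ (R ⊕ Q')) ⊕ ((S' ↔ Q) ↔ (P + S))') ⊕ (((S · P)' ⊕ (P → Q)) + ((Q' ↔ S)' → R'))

D

(A) disagrees with g on (0,0,1,0) (formula → 0, table → 1); rule it out.
(B) disagrees with g on (0,0,0,1) (formula → 1, table → 0); rule it out.
(C) disagrees with g on (0,0,0,1) (formula → 1, table → 0); rule it out.
(E) disagrees with g on (0,0,0,0) (formula → 1, table → 0); rule it out.
(D) is the remaining candidate, and it agrees with g on all 16 inputs.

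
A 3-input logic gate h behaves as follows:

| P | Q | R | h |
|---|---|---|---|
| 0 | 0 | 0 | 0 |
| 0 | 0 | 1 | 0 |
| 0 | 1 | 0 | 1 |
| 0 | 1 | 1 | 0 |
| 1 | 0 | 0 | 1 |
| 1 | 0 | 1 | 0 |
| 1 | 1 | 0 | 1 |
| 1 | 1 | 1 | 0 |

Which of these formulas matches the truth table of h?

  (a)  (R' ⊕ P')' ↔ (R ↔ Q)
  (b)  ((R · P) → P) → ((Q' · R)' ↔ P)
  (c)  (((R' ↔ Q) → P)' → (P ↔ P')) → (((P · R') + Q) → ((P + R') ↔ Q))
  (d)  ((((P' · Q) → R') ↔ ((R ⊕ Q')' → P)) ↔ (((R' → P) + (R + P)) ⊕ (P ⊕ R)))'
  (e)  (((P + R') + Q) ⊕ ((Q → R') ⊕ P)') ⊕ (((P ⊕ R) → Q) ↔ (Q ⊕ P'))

(a) disagrees with h on (0,0,0) (formula → 1, table → 0); rule it out.
(b) disagrees with h on (0,0,1) (formula → 1, table → 0); rule it out.
(c) disagrees with h on (0,0,0) (formula → 1, table → 0); rule it out.
(d) disagrees with h on (0,0,0) (formula → 1, table → 0); rule it out.
Only (e) survives; checking it on all 8 rows confirms it matches h.

e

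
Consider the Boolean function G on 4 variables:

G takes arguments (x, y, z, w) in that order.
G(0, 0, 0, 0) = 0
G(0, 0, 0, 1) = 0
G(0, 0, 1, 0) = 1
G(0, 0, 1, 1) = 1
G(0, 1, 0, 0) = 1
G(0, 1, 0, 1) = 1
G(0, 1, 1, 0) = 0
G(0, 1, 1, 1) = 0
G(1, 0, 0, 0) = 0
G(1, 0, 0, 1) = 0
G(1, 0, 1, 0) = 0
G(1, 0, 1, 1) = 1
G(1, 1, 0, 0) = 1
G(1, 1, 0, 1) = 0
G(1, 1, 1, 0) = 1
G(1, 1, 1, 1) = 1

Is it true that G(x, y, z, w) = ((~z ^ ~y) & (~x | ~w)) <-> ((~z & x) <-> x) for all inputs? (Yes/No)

Yes

Test each input against both G and the formula:
  x=0, y=0, z=0, w=0: formula gives 0, G = 0 ✓
  x=0, y=0, z=0, w=1: formula gives 0, G = 0 ✓
  x=0, y=0, z=1, w=0: formula gives 1, G = 1 ✓
  x=0, y=0, z=1, w=1: formula gives 1, G = 1 ✓
  …and likewise for the remaining 12 rows.
Every row agrees, so the formula is equivalent.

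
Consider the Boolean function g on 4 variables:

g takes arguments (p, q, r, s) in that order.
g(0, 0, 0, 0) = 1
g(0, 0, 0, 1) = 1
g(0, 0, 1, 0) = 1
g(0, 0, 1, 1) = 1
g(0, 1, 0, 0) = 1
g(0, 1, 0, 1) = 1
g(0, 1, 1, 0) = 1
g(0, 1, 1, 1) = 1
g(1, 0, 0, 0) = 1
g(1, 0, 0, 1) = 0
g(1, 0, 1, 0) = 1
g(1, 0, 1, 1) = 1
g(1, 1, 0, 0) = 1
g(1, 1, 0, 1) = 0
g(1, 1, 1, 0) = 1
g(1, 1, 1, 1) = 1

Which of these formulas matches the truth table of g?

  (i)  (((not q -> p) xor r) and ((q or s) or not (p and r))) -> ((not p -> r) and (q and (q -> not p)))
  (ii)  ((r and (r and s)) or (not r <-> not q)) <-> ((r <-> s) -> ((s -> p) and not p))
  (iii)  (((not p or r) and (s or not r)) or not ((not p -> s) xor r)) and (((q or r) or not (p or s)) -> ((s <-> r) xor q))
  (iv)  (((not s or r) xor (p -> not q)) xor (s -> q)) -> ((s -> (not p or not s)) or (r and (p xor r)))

(i) fails at (0,0,1,0): the formula yields 0, g is 1.
(ii) fails at (0,0,1,0): the formula yields 0, g is 1.
(iii) fails at (0,0,1,0): the formula yields 0, g is 1.
Only (iv) survives; checking it on all 16 rows confirms it matches g.

iv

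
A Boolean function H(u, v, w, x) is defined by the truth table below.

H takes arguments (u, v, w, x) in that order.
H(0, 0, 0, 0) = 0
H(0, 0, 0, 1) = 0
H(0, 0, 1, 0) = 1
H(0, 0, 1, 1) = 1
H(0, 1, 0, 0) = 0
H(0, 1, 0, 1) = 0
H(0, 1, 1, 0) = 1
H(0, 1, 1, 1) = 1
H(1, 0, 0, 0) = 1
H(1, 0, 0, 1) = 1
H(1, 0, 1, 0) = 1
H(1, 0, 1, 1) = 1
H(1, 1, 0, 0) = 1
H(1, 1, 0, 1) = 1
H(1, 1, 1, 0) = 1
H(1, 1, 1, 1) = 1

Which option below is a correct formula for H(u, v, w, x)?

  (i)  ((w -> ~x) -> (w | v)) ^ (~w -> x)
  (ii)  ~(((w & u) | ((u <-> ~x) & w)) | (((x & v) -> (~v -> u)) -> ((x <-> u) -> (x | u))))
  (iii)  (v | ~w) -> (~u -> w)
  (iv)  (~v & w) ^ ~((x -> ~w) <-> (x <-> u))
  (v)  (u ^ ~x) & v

iii

(i): at (0,0,0,1) it gives 1, but H = 0 — eliminated.
(ii): at (0,0,0,0) it gives 1, but H = 0 — eliminated.
(iv): at (0,0,0,1) it gives 1, but H = 0 — eliminated.
(v): at (0,0,1,0) it gives 0, but H = 1 — eliminated.
(iii) is the remaining candidate, and it agrees with H on all 16 inputs.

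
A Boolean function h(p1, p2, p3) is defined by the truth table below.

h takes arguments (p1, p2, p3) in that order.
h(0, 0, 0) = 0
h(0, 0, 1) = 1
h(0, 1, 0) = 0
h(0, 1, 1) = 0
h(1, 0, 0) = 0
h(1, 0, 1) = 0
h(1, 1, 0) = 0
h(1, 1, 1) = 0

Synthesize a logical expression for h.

h is 1 on exactly one input, (0,0,1), whose minterm is ¬p1·¬p2·p3. So h is just that conjunction.

h(p1, p2, p3) = (~p1 & ~p2) & p3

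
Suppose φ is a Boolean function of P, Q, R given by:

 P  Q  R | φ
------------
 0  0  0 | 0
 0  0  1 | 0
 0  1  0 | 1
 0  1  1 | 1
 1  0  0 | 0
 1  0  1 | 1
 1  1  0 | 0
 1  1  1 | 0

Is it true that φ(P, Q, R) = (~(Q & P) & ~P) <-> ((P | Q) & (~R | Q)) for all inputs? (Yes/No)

Check the formula against φ row by row:
  P=0, Q=0, R=0: formula gives 0, φ = 0 ✓
  P=0, Q=0, R=1: formula gives 0, φ = 0 ✓
  P=0, Q=1, R=0: formula gives 1, φ = 1 ✓
  P=0, Q=1, R=1: formula gives 1, φ = 1 ✓
  P=1, Q=0, R=0: formula gives 0, φ = 0 ✓
  …and likewise for the remaining 3 rows.
Every row agrees, so the formula is equivalent.

Yes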